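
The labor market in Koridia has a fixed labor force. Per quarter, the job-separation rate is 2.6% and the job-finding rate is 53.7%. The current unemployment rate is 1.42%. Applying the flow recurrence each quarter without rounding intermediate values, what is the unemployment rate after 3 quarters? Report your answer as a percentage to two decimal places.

Unemployment rate after three quarters ≈ 4.35%.

With a fixed labor force, u_{t+1} = u_t + s·(1−u_t) − f·u_t = u_t·(1−s−f) + s.
Here 1−s−f = 0.437 and s = 0.026.
u_1 = 0.014200 × 0.437 + 0.026 = 0.032205.
u_2 = 0.032205 × 0.437 + 0.026 = 0.040074.
u_3 = 0.040074 × 0.437 + 0.026 = 0.043512.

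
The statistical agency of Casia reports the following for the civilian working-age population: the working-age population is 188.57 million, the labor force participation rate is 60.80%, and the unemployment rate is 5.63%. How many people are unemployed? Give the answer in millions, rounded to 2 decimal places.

About 6.45 million are unemployed.

Labor force = 0.6080 × 188.57 = 114.65 million.
Unemployed = 0.0563 × 114.65 ≈ 6.45 million.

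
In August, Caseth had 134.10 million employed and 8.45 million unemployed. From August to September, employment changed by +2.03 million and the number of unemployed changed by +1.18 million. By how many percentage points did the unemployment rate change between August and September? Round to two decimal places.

The unemployment rate changed by +0.68 percentage points.

August: labor force = 134.10 + 8.45 = 142.55; u = 8.45/142.55 = 5.93%.
September: labor force = 136.13 + 9.63 = 145.76; u = 9.63/145.76 = 6.61%.
Change = 6.61% − 5.93% = +0.68 pp.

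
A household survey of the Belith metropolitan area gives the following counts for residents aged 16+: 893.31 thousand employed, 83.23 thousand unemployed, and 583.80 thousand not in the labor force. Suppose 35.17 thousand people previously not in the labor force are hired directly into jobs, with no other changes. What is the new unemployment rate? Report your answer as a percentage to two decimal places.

Initially, labor force = 893.31 + 83.23 = 976.54 thousand, so u = 83.23/976.54 = 8.52%.
After the change, employed and labor force both rise by 35.17; unemployed unchanged → E = 928.48, U = 83.23, labor force = 1,011.71 thousand.
New unemployment rate = 83.23 / 1,011.71 = 8.23%.

New unemployment rate ≈ 8.23%.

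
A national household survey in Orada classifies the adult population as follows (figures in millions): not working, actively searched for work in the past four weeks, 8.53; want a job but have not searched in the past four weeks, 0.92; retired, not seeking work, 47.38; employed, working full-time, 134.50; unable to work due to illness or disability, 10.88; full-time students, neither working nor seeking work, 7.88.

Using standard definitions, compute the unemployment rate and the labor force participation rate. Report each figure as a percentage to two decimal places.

Employed = 134.50 million.
Unemployed = 8.53 million.
Labor force = 134.50 + 8.53 = 143.03 million.
Not in labor force = 0.92 + 47.38 + 10.88 + 7.88 = 67.06 million (those not working and not actively searching are outside the labor force — including those who want a job but have given up searching).
Civilian working-age population = 143.03 + 67.06 = 210.09 million.
Unemployment rate = 8.53 / 143.03 = 5.96%.
Labor force participation rate = 143.03 / 210.09 = 68.08%.

Unemployment rate ≈ 5.96%; labor force participation rate ≈ 68.08%.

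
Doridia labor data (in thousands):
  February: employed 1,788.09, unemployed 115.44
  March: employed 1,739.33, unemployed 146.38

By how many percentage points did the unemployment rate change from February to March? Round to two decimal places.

The unemployment rate changed by +1.70 percentage points.

February: labor force = 1,788.09 + 115.44 = 1,903.53; u = 115.44/1,903.53 = 6.06%.
March: labor force = 1,739.33 + 146.38 = 1,885.71; u = 146.38/1,885.71 = 7.76%.
Change = 7.76% − 6.06% = +1.70 pp.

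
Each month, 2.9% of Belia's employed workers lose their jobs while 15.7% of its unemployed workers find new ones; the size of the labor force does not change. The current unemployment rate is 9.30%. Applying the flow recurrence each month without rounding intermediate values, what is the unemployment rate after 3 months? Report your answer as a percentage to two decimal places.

With a fixed labor force, u_{t+1} = u_t + s·(1−u_t) − f·u_t = u_t·(1−s−f) + s.
Here 1−s−f = 0.814 and s = 0.029.
u_1 = 0.093000 × 0.814 + 0.029 = 0.104702.
u_2 = 0.104702 × 0.814 + 0.029 = 0.114227.
u_3 = 0.114227 × 0.814 + 0.029 = 0.121981.

Unemployment rate after three months ≈ 12.20%.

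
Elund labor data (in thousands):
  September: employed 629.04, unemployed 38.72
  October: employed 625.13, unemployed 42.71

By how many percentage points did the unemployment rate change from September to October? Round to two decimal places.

September: labor force = 629.04 + 38.72 = 667.76; u = 38.72/667.76 = 5.80%.
October: labor force = 625.13 + 42.71 = 667.84; u = 42.71/667.84 = 6.40%.
Change = 6.40% − 5.80% = +0.60 pp.

The unemployment rate changed by +0.60 percentage points.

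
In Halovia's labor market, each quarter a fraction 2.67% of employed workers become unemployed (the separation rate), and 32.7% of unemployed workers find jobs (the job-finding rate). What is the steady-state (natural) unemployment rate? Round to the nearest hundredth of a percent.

Steady-state unemployment rate ≈ 7.55%.

At steady state the flows balance: s·E = f·U, so U/(E+U) = s/(s+f).
u* = 2.67 / (2.67 + 32.7) = 2.67 / 35.37 = 7.55%.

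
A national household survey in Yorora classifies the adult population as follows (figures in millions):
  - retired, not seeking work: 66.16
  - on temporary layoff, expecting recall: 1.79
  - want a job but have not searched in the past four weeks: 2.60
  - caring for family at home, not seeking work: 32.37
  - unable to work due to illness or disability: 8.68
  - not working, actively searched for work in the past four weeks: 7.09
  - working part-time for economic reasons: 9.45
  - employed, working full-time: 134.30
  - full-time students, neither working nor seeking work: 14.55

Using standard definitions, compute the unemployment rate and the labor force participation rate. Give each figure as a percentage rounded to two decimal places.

Unemployment rate ≈ 5.82%; labor force participation rate ≈ 55.10%.

Employed = 9.45 + 134.30 = 143.75 million (anyone who worked, including part-time for economic reasons, counts as employed).
Unemployed = 1.79 + 7.09 = 8.88 million (jobless and actively searching, or on temporary layoff).
Labor force = 143.75 + 8.88 = 152.63 million.
Not in labor force = 66.16 + 2.60 + 32.37 + 8.68 + 14.55 = 124.36 million (those not working and not actively searching are outside the labor force — including those who want a job but have given up searching).
Civilian working-age population = 152.63 + 124.36 = 276.99 million.
Unemployment rate = 8.88 / 152.63 = 5.82%.
Labor force participation rate = 152.63 / 276.99 = 55.10%.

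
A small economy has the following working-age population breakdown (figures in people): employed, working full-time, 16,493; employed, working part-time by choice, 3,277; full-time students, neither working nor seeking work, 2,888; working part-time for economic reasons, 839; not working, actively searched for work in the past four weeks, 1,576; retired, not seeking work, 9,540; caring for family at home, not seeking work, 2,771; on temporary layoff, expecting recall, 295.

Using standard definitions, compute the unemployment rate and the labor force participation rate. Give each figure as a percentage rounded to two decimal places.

Employed = 16,493 + 3,277 + 839 = 20,609 (anyone who worked, including part-time for economic reasons, counts as employed).
Unemployed = 1,576 + 295 = 1,871 (jobless and actively searching, or on temporary layoff).
Labor force = 20,609 + 1,871 = 22,480.
Not in labor force = 2,888 + 9,540 + 2,771 = 15,199 (those not working and not actively searching are outside the labor force).
Civilian working-age population = 22,480 + 15,199 = 37,679.
Unemployment rate = 1,871 / 22,480 = 8.32%.
Labor force participation rate = 22,480 / 37,679 = 59.66%.

Unemployment rate ≈ 8.32%; labor force participation rate ≈ 59.66%.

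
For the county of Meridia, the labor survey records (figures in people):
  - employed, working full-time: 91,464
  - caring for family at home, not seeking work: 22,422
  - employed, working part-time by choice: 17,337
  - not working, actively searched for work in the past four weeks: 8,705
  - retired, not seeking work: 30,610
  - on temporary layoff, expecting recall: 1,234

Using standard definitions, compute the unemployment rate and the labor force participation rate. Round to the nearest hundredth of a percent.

Employed = 91,464 + 17,337 = 108,801.
Unemployed = 8,705 + 1,234 = 9,939 (jobless and actively searching, or on temporary layoff).
Labor force = 108,801 + 9,939 = 118,740.
Not in labor force = 22,422 + 30,610 = 53,032 (those not working and not actively searching are outside the labor force).
Civilian working-age population = 118,740 + 53,032 = 171,772.
Unemployment rate = 9,939 / 118,740 = 8.37%.
Labor force participation rate = 118,740 / 171,772 = 69.13%.

Unemployment rate ≈ 8.37%; labor force participation rate ≈ 69.13%.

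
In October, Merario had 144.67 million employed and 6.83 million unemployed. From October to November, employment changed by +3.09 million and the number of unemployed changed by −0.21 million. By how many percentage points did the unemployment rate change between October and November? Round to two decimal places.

October: labor force = 144.67 + 6.83 = 151.50; u = 6.83/151.50 = 4.51%.
November: labor force = 147.76 + 6.62 = 154.38; u = 6.62/154.38 = 4.29%.
Change = 4.29% − 4.51% = −0.22 pp.

The unemployment rate changed by −0.22 percentage points.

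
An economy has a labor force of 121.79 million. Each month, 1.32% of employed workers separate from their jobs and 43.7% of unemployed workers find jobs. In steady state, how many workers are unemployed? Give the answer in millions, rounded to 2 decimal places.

About 3.57 million are unemployed in steady state.

Steady-state unemployment rate u* = s/(s+f) = 1.32/(1.32+43.7) = 0.029320.
Unemployed = u* × labor force = 0.029320 × 121.79 ≈ 3.57 million.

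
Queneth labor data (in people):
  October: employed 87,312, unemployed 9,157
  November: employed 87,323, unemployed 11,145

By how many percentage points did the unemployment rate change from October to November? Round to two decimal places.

October: labor force = 87,312 + 9,157 = 96,469; u = 9,157/96,469 = 9.49%.
November: labor force = 87,323 + 11,145 = 98,468; u = 11,145/98,468 = 11.32%.
Change = 11.32% − 9.49% = +1.83 pp.

The unemployment rate changed by +1.83 percentage points.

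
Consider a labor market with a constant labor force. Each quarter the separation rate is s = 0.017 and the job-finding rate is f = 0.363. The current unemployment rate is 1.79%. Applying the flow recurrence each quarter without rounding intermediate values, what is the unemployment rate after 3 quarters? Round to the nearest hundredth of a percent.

Unemployment rate after three quarters ≈ 3.83%.

With a fixed labor force, u_{t+1} = u_t + s·(1−u_t) − f·u_t = u_t·(1−s−f) + s.
Here 1−s−f = 0.620 and s = 0.017.
u_1 = 0.017900 × 0.620 + 0.017 = 0.028098.
u_2 = 0.028098 × 0.620 + 0.017 = 0.034421.
u_3 = 0.034421 × 0.620 + 0.017 = 0.038341.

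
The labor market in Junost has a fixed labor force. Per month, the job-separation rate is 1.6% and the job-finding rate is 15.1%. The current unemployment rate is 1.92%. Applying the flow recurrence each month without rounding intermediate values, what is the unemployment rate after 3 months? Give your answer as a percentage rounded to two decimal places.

Unemployment rate after three months ≈ 5.15%.

With a fixed labor force, u_{t+1} = u_t + s·(1−u_t) − f·u_t = u_t·(1−s−f) + s.
Here 1−s−f = 0.833 and s = 0.016.
u_1 = 0.019200 × 0.833 + 0.016 = 0.031994.
u_2 = 0.031994 × 0.833 + 0.016 = 0.042651.
u_3 = 0.042651 × 0.833 + 0.016 = 0.051528.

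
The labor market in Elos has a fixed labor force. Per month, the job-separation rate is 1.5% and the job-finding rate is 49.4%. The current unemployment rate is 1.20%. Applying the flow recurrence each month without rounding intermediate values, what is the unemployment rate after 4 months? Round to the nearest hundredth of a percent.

With a fixed labor force, u_{t+1} = u_t + s·(1−u_t) − f·u_t = u_t·(1−s−f) + s.
Here 1−s−f = 0.491 and s = 0.015.
u_1 = 0.012000 × 0.491 + 0.015 = 0.020892.
u_2 = 0.020892 × 0.491 + 0.015 = 0.025258.
u_3 = 0.025258 × 0.491 + 0.015 = 0.027402.
u_4 = 0.027402 × 0.491 + 0.015 = 0.028454.

Unemployment rate after four months ≈ 2.85%.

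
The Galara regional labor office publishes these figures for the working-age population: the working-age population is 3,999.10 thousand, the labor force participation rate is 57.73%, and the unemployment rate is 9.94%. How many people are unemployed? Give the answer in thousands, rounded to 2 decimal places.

Labor force = 0.5773 × 3,999.10 = 2,308.68 thousand.
Unemployed = 0.0994 × 2,308.68 ≈ 229.48 thousand.

About 229.48 thousand are unemployed.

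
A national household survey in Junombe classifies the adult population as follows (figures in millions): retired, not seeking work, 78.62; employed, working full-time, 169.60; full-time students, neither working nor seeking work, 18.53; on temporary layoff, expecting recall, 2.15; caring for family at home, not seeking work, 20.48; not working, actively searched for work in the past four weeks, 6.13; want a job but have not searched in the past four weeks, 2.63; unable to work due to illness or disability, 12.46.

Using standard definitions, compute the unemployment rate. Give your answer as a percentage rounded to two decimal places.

Unemployment rate ≈ 4.65%.

Employed = 169.60 million.
Unemployed = 2.15 + 6.13 = 8.28 million (jobless and actively searching, or on temporary layoff).
Labor force = 169.60 + 8.28 = 177.88 million.
Unemployment rate = 8.28 / 177.88 = 4.65%.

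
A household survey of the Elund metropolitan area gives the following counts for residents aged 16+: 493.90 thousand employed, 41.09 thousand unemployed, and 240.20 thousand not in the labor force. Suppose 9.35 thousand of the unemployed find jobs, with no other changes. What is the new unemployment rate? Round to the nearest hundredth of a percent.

New unemployment rate ≈ 5.93%.

Initially, labor force = 493.90 + 41.09 = 534.99 thousand, so u = 41.09/534.99 = 7.68%.
After the change, unemployed falls and employed rises by 9.35; labor force unchanged → E = 503.25, U = 31.74, labor force = 534.99 thousand.
New unemployment rate = 31.74 / 534.99 = 5.93%.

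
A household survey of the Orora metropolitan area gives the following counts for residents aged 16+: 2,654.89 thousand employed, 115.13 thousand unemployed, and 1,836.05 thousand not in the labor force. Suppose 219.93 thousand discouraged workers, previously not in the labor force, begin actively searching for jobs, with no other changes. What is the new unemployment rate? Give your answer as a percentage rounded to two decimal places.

New unemployment rate ≈ 11.21%.

Initially, labor force = 2,654.89 + 115.13 = 2,770.02 thousand, so u = 115.13/2,770.02 = 4.16%.
After the change, unemployed and labor force both rise by 219.93 → E = 2,654.89, U = 335.06, labor force = 2,989.95 thousand.
New unemployment rate = 335.06 / 2,989.95 = 11.21%.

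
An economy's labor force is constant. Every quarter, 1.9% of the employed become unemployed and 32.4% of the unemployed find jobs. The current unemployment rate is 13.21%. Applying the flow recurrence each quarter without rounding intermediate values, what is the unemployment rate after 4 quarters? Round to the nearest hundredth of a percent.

With a fixed labor force, u_{t+1} = u_t + s·(1−u_t) − f·u_t = u_t·(1−s−f) + s.
Here 1−s−f = 0.657 and s = 0.019.
u_1 = 0.132100 × 0.657 + 0.019 = 0.105790.
u_2 = 0.105790 × 0.657 + 0.019 = 0.088504.
u_3 = 0.088504 × 0.657 + 0.019 = 0.077147.
u_4 = 0.077147 × 0.657 + 0.019 = 0.069686.

Unemployment rate after four quarters ≈ 6.97%.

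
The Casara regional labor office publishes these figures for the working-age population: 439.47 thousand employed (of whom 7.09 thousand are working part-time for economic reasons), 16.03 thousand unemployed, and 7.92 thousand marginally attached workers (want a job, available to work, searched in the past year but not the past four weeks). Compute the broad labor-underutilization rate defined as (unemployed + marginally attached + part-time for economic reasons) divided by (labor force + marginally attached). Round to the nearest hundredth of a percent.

Broad underutilization rate ≈ 6.70%.

Labor force = 439.47 + 16.03 = 455.50 thousand.
Numerator = 16.03 + 7.92 + 7.09 = 31.04 thousand.
Denominator = 455.50 + 7.92 = 463.42 thousand.
Broad rate = 31.04 / 463.42 = 6.70%.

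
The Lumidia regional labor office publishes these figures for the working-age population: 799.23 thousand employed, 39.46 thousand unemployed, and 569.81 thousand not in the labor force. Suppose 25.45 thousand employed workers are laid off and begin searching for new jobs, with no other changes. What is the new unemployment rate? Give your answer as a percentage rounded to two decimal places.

Initially, labor force = 799.23 + 39.46 = 838.69 thousand, so u = 39.46/838.69 = 4.70%.
After the change, employed falls and unemployed rises by 25.45; labor force unchanged → E = 773.78, U = 64.91, labor force = 838.69 thousand.
New unemployment rate = 64.91 / 838.69 = 7.74%.

New unemployment rate ≈ 7.74%.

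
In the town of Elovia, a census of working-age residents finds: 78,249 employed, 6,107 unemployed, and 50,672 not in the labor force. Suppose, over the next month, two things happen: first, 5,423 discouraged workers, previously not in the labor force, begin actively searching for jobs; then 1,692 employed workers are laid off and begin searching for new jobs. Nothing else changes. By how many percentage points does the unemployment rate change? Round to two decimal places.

The unemployment rate changes by +7.49 percentage points.

Initially, labor force = 78,249 + 6,107 = 84,356, so u = 6,107/84,356 = 7.24%.
After the first change, unemployed and labor force both rise by 5,423 → E = 78,249, U = 11,530, labor force = 89,779.
After the second change, employed falls and unemployed rises by 1,692; labor force unchanged → E = 76,557, U = 13,222, labor force = 89,779.
New unemployment rate = 13,222 / 89,779 = 14.73%.
Change = 14.73% − 7.24% = +7.49 percentage points.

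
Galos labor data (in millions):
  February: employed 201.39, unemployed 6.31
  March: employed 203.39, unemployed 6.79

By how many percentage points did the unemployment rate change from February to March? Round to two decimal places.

February: labor force = 201.39 + 6.31 = 207.70; u = 6.31/207.70 = 3.04%.
March: labor force = 203.39 + 6.79 = 210.18; u = 6.79/210.18 = 3.23%.
Change = 3.23% − 3.04% = +0.19 pp.

The unemployment rate changed by +0.19 percentage points.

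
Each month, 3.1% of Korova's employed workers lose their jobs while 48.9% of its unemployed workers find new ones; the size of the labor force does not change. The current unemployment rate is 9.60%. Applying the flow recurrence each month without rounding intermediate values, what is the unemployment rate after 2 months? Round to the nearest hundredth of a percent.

Unemployment rate after two months ≈ 6.80%.

With a fixed labor force, u_{t+1} = u_t + s·(1−u_t) − f·u_t = u_t·(1−s−f) + s.
Here 1−s−f = 0.480 and s = 0.031.
u_1 = 0.096000 × 0.480 + 0.031 = 0.077080.
u_2 = 0.077080 × 0.480 + 0.031 = 0.067998.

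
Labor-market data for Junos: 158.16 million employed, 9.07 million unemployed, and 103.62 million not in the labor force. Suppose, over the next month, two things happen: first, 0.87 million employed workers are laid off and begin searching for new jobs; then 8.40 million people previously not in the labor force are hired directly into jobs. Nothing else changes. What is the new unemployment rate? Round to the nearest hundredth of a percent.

New unemployment rate ≈ 5.66%.

Initially, labor force = 158.16 + 9.07 = 167.23 million, so u = 9.07/167.23 = 5.42%.
After the first change, employed falls and unemployed rises by 0.87; labor force unchanged → E = 157.29, U = 9.94, labor force = 167.23 million.
After the second change, employed and labor force both rise by 8.40; unemployed unchanged → E = 165.69, U = 9.94, labor force = 175.63 million.
New unemployment rate = 9.94 / 175.63 = 5.66%.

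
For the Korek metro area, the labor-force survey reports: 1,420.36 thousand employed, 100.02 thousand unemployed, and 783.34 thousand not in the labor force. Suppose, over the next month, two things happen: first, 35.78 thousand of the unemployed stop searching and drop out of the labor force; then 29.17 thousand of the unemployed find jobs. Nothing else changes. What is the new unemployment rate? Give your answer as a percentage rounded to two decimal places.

New unemployment rate ≈ 2.36%.

Initially, labor force = 1,420.36 + 100.02 = 1,520.38 thousand, so u = 100.02/1,520.38 = 6.58%.
After the first change, unemployed and labor force both fall by 35.78 → E = 1,420.36, U = 64.24, labor force = 1,484.60 thousand.
After the second change, unemployed falls and employed rises by 29.17; labor force unchanged → E = 1,449.53, U = 35.07, labor force = 1,484.60 thousand.
New unemployment rate = 35.07 / 1,484.60 = 2.36%.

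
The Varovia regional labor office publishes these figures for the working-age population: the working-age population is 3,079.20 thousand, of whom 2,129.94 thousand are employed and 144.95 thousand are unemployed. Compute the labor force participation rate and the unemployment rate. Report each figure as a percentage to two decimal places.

Labor force participation rate ≈ 73.88%; unemployment rate ≈ 6.37%.

Labor force = employed + unemployed = 2,129.94 + 144.95 = 2,274.89 thousand.
Unemployment rate = 144.95 / 2,274.89 = 6.37%.
Labor force participation rate = 2,274.89 / 3,079.20 = 73.88%.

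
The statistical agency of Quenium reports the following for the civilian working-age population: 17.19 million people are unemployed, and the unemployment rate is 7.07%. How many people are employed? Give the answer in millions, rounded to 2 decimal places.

About 225.95 million are employed.

Labor force = U / u = 17.19 / 0.0707 ≈ 243.14 million.
Employed = labor force − unemployed = 243.14 − 17.19 = 225.95 million.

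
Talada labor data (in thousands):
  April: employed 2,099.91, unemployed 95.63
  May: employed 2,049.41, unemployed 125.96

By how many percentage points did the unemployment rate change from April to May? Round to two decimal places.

April: labor force = 2,099.91 + 95.63 = 2,195.54; u = 95.63/2,195.54 = 4.36%.
May: labor force = 2,049.41 + 125.96 = 2,175.37; u = 125.96/2,175.37 = 5.79%.
Change = 5.79% − 4.36% = +1.43 pp.

The unemployment rate changed by +1.43 percentage points.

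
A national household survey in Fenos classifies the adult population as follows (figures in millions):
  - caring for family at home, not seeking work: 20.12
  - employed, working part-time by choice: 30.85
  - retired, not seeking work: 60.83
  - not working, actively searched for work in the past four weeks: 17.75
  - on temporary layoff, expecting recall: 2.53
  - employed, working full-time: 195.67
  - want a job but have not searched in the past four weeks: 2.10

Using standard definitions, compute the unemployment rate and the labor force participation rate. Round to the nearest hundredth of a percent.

Employed = 30.85 + 195.67 = 226.52 million.
Unemployed = 17.75 + 2.53 = 20.28 million (jobless and actively searching, or on temporary layoff).
Labor force = 226.52 + 20.28 = 246.80 million.
Not in labor force = 20.12 + 60.83 + 2.10 = 83.05 million (those not working and not actively searching are outside the labor force — including those who want a job but have given up searching).
Civilian working-age population = 246.80 + 83.05 = 329.85 million.
Unemployment rate = 20.28 / 246.80 = 8.22%.
Labor force participation rate = 246.80 / 329.85 = 74.82%.

Unemployment rate ≈ 8.22%; labor force participation rate ≈ 74.82%.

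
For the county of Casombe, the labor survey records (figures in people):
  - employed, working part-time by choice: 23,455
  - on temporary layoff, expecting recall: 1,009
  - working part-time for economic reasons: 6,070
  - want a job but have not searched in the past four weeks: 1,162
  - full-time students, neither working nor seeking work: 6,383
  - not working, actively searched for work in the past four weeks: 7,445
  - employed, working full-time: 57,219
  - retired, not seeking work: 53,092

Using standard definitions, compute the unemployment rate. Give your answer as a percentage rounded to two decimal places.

Employed = 23,455 + 6,070 + 57,219 = 86,744 (anyone who worked, including part-time for economic reasons, counts as employed).
Unemployed = 1,009 + 7,445 = 8,454 (jobless and actively searching, or on temporary layoff).
Labor force = 86,744 + 8,454 = 95,198.
Unemployment rate = 8,454 / 95,198 = 8.88%.

Unemployment rate ≈ 8.88%.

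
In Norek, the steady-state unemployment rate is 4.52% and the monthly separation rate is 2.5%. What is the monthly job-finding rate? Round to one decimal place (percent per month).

Job-finding rate ≈ 52.8% per month.

From u* = s/(s+f): f = s·(1−u)/u.
f = 2.5 × (1 − 0.0452) / 0.0452 = 2.3870 / 0.0452 ≈ 52.8% per month.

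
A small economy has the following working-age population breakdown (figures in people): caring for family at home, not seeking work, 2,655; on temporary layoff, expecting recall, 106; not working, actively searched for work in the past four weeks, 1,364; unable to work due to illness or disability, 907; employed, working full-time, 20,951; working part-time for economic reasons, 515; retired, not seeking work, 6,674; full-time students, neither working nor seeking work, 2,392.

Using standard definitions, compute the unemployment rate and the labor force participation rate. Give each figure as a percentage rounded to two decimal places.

Employed = 20,951 + 515 = 21,466 (anyone who worked, including part-time for economic reasons, counts as employed).
Unemployed = 106 + 1,364 = 1,470 (jobless and actively searching, or on temporary layoff).
Labor force = 21,466 + 1,470 = 22,936.
Not in labor force = 2,655 + 907 + 6,674 + 2,392 = 12,628 (those not working and not actively searching are outside the labor force).
Civilian working-age population = 22,936 + 12,628 = 35,564.
Unemployment rate = 1,470 / 22,936 = 6.41%.
Labor force participation rate = 22,936 / 35,564 = 64.49%.

Unemployment rate ≈ 6.41%; labor force participation rate ≈ 64.49%.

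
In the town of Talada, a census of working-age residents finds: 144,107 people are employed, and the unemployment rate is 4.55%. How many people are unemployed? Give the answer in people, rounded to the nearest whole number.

Let U be the number unemployed. The labor force is E + U, and U/(E+U) = 0.0455.
So U = 0.0455 × 144,107 / (1 − 0.0455) = 6556.87 / 0.9545 ≈ 6,869.

About 6,869 are unemployed.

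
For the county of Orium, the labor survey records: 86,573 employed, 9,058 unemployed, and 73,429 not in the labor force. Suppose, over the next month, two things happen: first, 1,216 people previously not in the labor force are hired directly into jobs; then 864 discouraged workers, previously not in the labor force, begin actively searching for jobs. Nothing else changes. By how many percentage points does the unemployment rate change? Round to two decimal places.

Initially, labor force = 86,573 + 9,058 = 95,631, so u = 9,058/95,631 = 9.47%.
After the first change, employed and labor force both rise by 1,216; unemployed unchanged → E = 87,789, U = 9,058, labor force = 96,847.
After the second change, unemployed and labor force both rise by 864 → E = 87,789, U = 9,922, labor force = 97,711.
New unemployment rate = 9,922 / 97,711 = 10.15%.
Change = 10.15% − 9.47% = +0.68 percentage points.

The unemployment rate changes by +0.68 percentage points.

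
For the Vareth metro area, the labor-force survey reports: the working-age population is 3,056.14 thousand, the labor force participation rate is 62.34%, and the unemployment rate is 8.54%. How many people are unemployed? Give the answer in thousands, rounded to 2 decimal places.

Labor force = 0.6234 × 3,056.14 = 1,905.20 thousand.
Unemployed = 0.0854 × 1,905.20 ≈ 162.70 thousand.

About 162.70 thousand are unemployed.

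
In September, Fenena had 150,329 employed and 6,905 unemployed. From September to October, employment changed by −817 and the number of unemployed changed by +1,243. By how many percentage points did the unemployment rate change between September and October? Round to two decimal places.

The unemployment rate changed by +0.78 percentage points.

September: labor force = 150,329 + 6,905 = 157,234; u = 6,905/157,234 = 4.39%.
October: labor force = 149,512 + 8,148 = 157,660; u = 8,148/157,660 = 5.17%.
Change = 5.17% − 4.39% = +0.78 pp.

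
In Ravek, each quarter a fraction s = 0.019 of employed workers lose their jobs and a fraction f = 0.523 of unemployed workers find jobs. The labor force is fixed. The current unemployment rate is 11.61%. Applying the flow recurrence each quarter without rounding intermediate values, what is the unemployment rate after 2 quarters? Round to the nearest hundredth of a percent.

Unemployment rate after two quarters ≈ 5.21%.

With a fixed labor force, u_{t+1} = u_t + s·(1−u_t) − f·u_t = u_t·(1−s−f) + s.
Here 1−s−f = 0.458 and s = 0.019.
u_1 = 0.116100 × 0.458 + 0.019 = 0.072174.
u_2 = 0.072174 × 0.458 + 0.019 = 0.052056.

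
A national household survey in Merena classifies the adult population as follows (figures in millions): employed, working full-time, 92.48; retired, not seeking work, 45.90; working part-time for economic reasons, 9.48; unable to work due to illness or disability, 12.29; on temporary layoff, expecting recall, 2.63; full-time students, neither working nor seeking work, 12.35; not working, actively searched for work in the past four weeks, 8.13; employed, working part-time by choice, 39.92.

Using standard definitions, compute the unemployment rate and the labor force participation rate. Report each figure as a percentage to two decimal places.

Unemployment rate ≈ 7.05%; labor force participation rate ≈ 68.39%.

Employed = 92.48 + 9.48 + 39.92 = 141.88 million (anyone who worked, including part-time for economic reasons, counts as employed).
Unemployed = 2.63 + 8.13 = 10.76 million (jobless and actively searching, or on temporary layoff).
Labor force = 141.88 + 10.76 = 152.64 million.
Not in labor force = 45.90 + 12.29 + 12.35 = 70.54 million (those not working and not actively searching are outside the labor force).
Civilian working-age population = 152.64 + 70.54 = 223.18 million.
Unemployment rate = 10.76 / 152.64 = 7.05%.
Labor force participation rate = 152.64 / 223.18 = 68.39%.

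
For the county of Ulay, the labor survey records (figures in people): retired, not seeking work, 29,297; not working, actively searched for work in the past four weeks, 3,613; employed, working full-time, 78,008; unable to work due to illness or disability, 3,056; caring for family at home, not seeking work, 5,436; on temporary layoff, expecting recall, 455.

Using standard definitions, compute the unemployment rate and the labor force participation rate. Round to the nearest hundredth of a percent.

Unemployment rate ≈ 4.96%; labor force participation rate ≈ 68.47%.

Employed = 78,008.
Unemployed = 3,613 + 455 = 4,068 (jobless and actively searching, or on temporary layoff).
Labor force = 78,008 + 4,068 = 82,076.
Not in labor force = 29,297 + 3,056 + 5,436 = 37,789 (those not working and not actively searching are outside the labor force).
Civilian working-age population = 82,076 + 37,789 = 119,865.
Unemployment rate = 4,068 / 82,076 = 4.96%.
Labor force participation rate = 82,076 / 119,865 = 68.47%.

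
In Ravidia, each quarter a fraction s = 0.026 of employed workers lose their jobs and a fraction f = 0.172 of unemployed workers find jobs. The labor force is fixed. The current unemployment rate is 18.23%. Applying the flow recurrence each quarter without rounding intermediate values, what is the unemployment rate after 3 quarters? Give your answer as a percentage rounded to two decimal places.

With a fixed labor force, u_{t+1} = u_t + s·(1−u_t) − f·u_t = u_t·(1−s−f) + s.
Here 1−s−f = 0.802 and s = 0.026.
u_1 = 0.182300 × 0.802 + 0.026 = 0.172205.
u_2 = 0.172205 × 0.802 + 0.026 = 0.164108.
u_3 = 0.164108 × 0.802 + 0.026 = 0.157615.

Unemployment rate after three quarters ≈ 15.76%.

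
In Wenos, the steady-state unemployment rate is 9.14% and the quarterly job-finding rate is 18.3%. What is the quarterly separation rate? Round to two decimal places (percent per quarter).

Separation rate ≈ 1.84% per quarter.

From u* = s/(s+f): s = u·f/(1−u).
s = 0.0914 × 18.3 / (1 − 0.0914) = 1.6726 / 0.9086 ≈ 1.84% per quarter.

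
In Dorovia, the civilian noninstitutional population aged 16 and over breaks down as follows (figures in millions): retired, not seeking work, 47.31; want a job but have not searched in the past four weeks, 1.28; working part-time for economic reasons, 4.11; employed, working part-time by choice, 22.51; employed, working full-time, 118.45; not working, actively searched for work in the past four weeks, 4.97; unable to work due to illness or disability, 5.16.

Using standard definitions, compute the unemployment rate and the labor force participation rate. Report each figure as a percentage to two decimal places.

Unemployment rate ≈ 3.31%; labor force participation rate ≈ 73.62%.

Employed = 4.11 + 22.51 + 118.45 = 145.07 million (anyone who worked, including part-time for economic reasons, counts as employed).
Unemployed = 4.97 million.
Labor force = 145.07 + 4.97 = 150.04 million.
Not in labor force = 47.31 + 1.28 + 5.16 = 53.75 million (those not working and not actively searching are outside the labor force — including those who want a job but have given up searching).
Civilian working-age population = 150.04 + 53.75 = 203.79 million.
Unemployment rate = 4.97 / 150.04 = 3.31%.
Labor force participation rate = 150.04 / 203.79 = 73.62%.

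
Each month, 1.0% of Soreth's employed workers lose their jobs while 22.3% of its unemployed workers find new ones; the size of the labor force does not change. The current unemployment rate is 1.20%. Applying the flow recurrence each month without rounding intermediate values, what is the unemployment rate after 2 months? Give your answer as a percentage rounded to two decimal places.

With a fixed labor force, u_{t+1} = u_t + s·(1−u_t) − f·u_t = u_t·(1−s−f) + s.
Here 1−s−f = 0.767 and s = 0.010.
u_1 = 0.012000 × 0.767 + 0.010 = 0.019204.
u_2 = 0.019204 × 0.767 + 0.010 = 0.024729.

Unemployment rate after two months ≈ 2.47%.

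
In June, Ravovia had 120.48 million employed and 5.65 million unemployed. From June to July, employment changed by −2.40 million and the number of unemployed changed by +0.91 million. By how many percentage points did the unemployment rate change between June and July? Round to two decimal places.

June: labor force = 120.48 + 5.65 = 126.13; u = 5.65/126.13 = 4.48%.
July: labor force = 118.08 + 6.56 = 124.64; u = 6.56/124.64 = 5.26%.
Change = 5.26% − 4.48% = +0.78 pp.

The unemployment rate changed by +0.78 percentage points.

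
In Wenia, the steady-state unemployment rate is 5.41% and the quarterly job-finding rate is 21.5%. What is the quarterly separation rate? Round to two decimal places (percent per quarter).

Separation rate ≈ 1.23% per quarter.

From u* = s/(s+f): s = u·f/(1−u).
s = 0.0541 × 21.5 / (1 − 0.0541) = 1.1632 / 0.9459 ≈ 1.23% per quarter.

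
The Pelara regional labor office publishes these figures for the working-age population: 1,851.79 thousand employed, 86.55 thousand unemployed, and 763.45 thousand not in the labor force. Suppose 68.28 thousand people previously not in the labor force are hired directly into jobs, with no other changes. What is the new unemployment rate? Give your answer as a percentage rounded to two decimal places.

Initially, labor force = 1,851.79 + 86.55 = 1,938.34 thousand, so u = 86.55/1,938.34 = 4.47%.
After the change, employed and labor force both rise by 68.28; unemployed unchanged → E = 1,920.07, U = 86.55, labor force = 2,006.62 thousand.
New unemployment rate = 86.55 / 2,006.62 = 4.31%.

New unemployment rate ≈ 4.31%.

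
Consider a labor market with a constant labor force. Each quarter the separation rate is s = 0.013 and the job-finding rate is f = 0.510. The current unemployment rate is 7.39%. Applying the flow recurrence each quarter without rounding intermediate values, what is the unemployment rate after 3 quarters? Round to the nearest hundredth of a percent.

Unemployment rate after three quarters ≈ 3.02%.

With a fixed labor force, u_{t+1} = u_t + s·(1−u_t) − f·u_t = u_t·(1−s−f) + s.
Here 1−s−f = 0.477 and s = 0.013.
u_1 = 0.073900 × 0.477 + 0.013 = 0.048250.
u_2 = 0.048250 × 0.477 + 0.013 = 0.036015.
u_3 = 0.036015 × 0.477 + 0.013 = 0.030179.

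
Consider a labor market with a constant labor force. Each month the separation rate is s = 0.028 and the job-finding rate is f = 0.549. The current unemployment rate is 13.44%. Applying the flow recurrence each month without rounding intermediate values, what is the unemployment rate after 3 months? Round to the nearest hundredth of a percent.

With a fixed labor force, u_{t+1} = u_t + s·(1−u_t) − f·u_t = u_t·(1−s−f) + s.
Here 1−s−f = 0.423 and s = 0.028.
u_1 = 0.134400 × 0.423 + 0.028 = 0.084851.
u_2 = 0.084851 × 0.423 + 0.028 = 0.063892.
u_3 = 0.063892 × 0.423 + 0.028 = 0.055026.

Unemployment rate after three months ≈ 5.50%.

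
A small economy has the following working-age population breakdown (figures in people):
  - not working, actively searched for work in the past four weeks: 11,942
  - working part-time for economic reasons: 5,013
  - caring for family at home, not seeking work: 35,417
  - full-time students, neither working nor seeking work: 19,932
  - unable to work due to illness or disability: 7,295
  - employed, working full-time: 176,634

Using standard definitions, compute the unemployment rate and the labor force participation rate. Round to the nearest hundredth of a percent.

Employed = 5,013 + 176,634 = 181,647 (anyone who worked, including part-time for economic reasons, counts as employed).
Unemployed = 11,942.
Labor force = 181,647 + 11,942 = 193,589.
Not in labor force = 35,417 + 19,932 + 7,295 = 62,644 (those not working and not actively searching are outside the labor force).
Civilian working-age population = 193,589 + 62,644 = 256,233.
Unemployment rate = 11,942 / 193,589 = 6.17%.
Labor force participation rate = 193,589 / 256,233 = 75.55%.

Unemployment rate ≈ 6.17%; labor force participation rate ≈ 75.55%.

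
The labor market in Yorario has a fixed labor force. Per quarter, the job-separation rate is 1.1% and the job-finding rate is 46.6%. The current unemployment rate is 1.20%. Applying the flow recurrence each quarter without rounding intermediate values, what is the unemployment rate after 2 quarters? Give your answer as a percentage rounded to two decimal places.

With a fixed labor force, u_{t+1} = u_t + s·(1−u_t) − f·u_t = u_t·(1−s−f) + s.
Here 1−s−f = 0.523 and s = 0.011.
u_1 = 0.012000 × 0.523 + 0.011 = 0.017276.
u_2 = 0.017276 × 0.523 + 0.011 = 0.020035.

Unemployment rate after two quarters ≈ 2.00%.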